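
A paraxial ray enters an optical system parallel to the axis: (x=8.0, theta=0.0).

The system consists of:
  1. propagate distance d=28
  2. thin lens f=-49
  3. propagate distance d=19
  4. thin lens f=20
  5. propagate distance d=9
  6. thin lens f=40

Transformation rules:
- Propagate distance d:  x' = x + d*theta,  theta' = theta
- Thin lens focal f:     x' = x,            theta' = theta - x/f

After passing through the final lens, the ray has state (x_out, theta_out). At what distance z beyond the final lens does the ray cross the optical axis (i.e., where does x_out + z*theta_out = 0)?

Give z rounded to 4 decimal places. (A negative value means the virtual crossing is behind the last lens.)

Initial: x=8.0000 theta=0.0000
After 1 (propagate distance d=28): x=8.0000 theta=0.0000
After 2 (thin lens f=-49): x=8.0000 theta=8/49 (≈0.1633)
After 3 (propagate distance d=19): x=544/49 (≈11.1020) theta=8/49 (≈0.1633)
After 4 (thin lens f=20): x=544/49 (≈11.1020) theta=-96/245 (≈-0.3918)
After 5 (propagate distance d=9): x=1856/245 (≈7.5755) theta=-96/245 (≈-0.3918)
After 6 (thin lens f=40): x=1856/245 (≈7.5755) theta=-712/1225 (≈-0.5812)
z_focus = -x_out/theta_out = -(1856/245)/(-712/1225) = 1160/89 ≈ 13.0337
Rounded to 4 decimal places: z = 13.0337

Answer: 13.0337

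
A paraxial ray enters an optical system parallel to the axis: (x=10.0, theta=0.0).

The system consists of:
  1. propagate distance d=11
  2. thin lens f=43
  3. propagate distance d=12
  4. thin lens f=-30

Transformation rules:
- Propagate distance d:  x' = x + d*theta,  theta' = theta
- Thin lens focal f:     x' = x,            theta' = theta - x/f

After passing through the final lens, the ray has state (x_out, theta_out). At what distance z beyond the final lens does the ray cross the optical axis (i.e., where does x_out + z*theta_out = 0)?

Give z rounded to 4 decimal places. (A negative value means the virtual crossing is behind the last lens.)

Initial: x=10.0000 theta=0.0000
After 1 (propagate distance d=11): x=10.0000 theta=0.0000
After 2 (thin lens f=43): x=10.0000 theta=-10/43 (≈-0.2326)
After 3 (propagate distance d=12): x=310/43 (≈7.2093) theta=-10/43 (≈-0.2326)
After 4 (thin lens f=-30): x=310/43 (≈7.2093) theta=1/129 (≈0.0078)
z_focus = -x_out/theta_out = -(310/43)/(1/129) = -930.0000
Rounded to 4 decimal places: z = -930.0000

Answer: -930.0000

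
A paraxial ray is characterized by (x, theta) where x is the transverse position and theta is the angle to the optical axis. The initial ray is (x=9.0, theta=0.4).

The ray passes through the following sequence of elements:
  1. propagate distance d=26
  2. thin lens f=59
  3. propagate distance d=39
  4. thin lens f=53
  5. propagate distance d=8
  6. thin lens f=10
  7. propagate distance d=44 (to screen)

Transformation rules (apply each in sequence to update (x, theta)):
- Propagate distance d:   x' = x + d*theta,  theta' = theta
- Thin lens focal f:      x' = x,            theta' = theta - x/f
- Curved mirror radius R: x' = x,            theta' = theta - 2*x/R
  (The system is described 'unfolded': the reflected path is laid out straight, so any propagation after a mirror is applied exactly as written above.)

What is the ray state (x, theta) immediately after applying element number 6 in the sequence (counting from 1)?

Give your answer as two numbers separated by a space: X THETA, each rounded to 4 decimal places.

Initial: x=9.0000 theta=0.4000
After 1 (propagate distance d=26): x=19.4000 theta=0.4000
After 2 (thin lens f=59): x=19.4000 theta=21/295 (≈0.0712)
After 3 (propagate distance d=39): x=6542/295 (≈22.1763) theta=21/295 (≈0.0712)
After 4 (thin lens f=53): x=6542/295 (≈22.1763) theta=-5429/15635 (≈-0.3472)
After 5 (propagate distance d=8): x=303294/15635 (≈19.3984) theta=-5429/15635 (≈-0.3472)
After 6 (thin lens f=10): x=303294/15635 (≈19.3984) theta=-178792/78175 (≈-2.2871)
Rounded to 4 decimal places: x = 19.3984, theta = -2.2871

Answer: 19.3984 -2.2871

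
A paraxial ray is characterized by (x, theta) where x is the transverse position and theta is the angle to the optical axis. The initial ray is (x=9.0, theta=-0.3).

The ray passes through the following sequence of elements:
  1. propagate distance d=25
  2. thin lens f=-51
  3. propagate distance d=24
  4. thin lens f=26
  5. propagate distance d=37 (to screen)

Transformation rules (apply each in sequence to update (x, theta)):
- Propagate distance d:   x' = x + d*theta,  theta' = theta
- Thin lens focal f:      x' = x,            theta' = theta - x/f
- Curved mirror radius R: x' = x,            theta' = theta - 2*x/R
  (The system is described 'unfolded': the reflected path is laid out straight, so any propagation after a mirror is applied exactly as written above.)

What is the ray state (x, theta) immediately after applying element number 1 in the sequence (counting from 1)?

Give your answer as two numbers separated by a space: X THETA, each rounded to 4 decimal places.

Initial: x=9.0000 theta=-0.3000
After 1 (propagate distance d=25): x=1.5000 theta=-0.3000
Rounded to 4 decimal places: x = 1.5000, theta = -0.3000

Answer: 1.5000 -0.3000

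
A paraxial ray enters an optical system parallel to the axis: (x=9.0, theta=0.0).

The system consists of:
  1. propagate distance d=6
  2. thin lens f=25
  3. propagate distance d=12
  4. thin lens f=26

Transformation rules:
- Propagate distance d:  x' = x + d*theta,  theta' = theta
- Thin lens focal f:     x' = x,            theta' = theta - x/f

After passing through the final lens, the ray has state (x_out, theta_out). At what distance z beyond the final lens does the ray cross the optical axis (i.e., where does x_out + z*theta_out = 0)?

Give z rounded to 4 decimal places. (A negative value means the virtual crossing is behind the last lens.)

Answer: 8.6667

Derivation:
Initial: x=9.0000 theta=0.0000
After 1 (propagate distance d=6): x=9.0000 theta=0.0000
After 2 (thin lens f=25): x=9.0000 theta=-0.3600
After 3 (propagate distance d=12): x=4.6800 theta=-0.3600
After 4 (thin lens f=26): x=4.6800 theta=-0.5400
z_focus = -x_out/theta_out = -(4.6800)/(-0.5400) = 26/3 ≈ 8.6667
Rounded to 4 decimal places: z = 8.6667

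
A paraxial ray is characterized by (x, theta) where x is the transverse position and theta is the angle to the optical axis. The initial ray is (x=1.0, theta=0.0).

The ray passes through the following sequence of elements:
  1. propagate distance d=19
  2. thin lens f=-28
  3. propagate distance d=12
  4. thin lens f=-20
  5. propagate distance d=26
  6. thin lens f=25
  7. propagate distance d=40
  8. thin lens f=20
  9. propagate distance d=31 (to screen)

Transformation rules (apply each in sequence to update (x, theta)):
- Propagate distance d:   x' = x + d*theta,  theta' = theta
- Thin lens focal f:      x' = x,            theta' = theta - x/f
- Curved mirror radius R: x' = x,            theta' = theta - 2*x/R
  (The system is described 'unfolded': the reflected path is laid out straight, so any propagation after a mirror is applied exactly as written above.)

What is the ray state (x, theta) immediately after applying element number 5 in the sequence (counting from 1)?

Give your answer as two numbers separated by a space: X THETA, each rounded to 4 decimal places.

Initial: x=1.0000 theta=0.0000
After 1 (propagate distance d=19): x=1.0000 theta=0.0000
After 2 (thin lens f=-28): x=1.0000 theta=1/28 (≈0.0357)
After 3 (propagate distance d=12): x=10/7 (≈1.4286) theta=1/28 (≈0.0357)
After 4 (thin lens f=-20): x=10/7 (≈1.4286) theta=3/28 (≈0.1071)
After 5 (propagate distance d=26): x=59/14 (≈4.2143) theta=3/28 (≈0.1071)
Rounded to 4 decimal places: x = 4.2143, theta = 0.1071

Answer: 4.2143 0.1071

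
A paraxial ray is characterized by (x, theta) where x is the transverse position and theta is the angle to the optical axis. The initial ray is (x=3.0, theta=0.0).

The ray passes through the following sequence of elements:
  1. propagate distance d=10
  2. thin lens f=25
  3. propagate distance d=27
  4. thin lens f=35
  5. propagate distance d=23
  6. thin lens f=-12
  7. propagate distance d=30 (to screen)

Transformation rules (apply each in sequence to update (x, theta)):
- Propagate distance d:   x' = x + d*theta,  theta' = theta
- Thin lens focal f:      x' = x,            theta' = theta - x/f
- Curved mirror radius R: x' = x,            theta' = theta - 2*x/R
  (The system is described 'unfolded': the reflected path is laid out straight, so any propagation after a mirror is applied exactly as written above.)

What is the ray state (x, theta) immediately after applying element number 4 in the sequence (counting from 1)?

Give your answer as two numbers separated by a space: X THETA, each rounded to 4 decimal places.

Initial: x=3.0000 theta=0.0000
After 1 (propagate distance d=10): x=3.0000 theta=0.0000
After 2 (thin lens f=25): x=3.0000 theta=-0.1200
After 3 (propagate distance d=27): x=-0.2400 theta=-0.1200
After 4 (thin lens f=35): x=-0.2400 theta=-99/875 (≈-0.1131)
Rounded to 4 decimal places: x = -0.2400, theta = -0.1131

Answer: -0.2400 -0.1131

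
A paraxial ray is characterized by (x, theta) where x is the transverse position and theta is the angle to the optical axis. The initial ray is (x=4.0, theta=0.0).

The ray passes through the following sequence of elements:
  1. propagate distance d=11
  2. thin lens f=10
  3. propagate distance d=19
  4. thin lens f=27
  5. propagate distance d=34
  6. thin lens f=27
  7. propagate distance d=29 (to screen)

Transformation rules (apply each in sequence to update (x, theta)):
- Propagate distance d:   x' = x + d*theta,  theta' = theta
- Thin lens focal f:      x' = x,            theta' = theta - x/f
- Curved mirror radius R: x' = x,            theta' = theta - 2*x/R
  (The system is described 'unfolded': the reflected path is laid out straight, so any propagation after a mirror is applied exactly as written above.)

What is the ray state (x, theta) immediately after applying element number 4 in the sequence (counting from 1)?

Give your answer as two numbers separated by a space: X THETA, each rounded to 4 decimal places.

Answer: -3.6000 -0.2667

Derivation:
Initial: x=4.0000 theta=0.0000
After 1 (propagate distance d=11): x=4.0000 theta=0.0000
After 2 (thin lens f=10): x=4.0000 theta=-0.4000
After 3 (propagate distance d=19): x=-3.6000 theta=-0.4000
After 4 (thin lens f=27): x=-3.6000 theta=-4/15 (≈-0.2667)
Rounded to 4 decimal places: x = -3.6000, theta = -0.2667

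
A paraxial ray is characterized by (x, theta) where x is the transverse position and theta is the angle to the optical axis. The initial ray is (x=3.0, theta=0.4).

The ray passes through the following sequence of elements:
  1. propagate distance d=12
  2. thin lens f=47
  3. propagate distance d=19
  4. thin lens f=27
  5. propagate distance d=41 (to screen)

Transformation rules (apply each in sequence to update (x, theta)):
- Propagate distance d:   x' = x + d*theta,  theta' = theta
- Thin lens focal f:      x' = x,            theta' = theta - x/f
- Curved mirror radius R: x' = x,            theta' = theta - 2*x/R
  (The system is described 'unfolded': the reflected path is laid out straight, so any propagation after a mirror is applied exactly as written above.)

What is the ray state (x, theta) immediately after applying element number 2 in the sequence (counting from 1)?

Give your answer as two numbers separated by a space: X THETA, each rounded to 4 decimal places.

Answer: 7.8000 0.2340

Derivation:
Initial: x=3.0000 theta=0.4000
After 1 (propagate distance d=12): x=7.8000 theta=0.4000
After 2 (thin lens f=47): x=7.8000 theta=11/47 (≈0.2340)
Rounded to 4 decimal places: x = 7.8000, theta = 0.2340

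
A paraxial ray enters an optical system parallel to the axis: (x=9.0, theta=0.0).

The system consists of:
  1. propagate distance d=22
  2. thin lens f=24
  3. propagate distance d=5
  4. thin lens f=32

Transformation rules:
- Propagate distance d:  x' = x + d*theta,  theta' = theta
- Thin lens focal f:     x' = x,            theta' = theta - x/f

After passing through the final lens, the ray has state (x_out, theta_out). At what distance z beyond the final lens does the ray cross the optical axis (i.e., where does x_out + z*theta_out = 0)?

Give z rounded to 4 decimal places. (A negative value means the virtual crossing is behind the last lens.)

Answer: 11.9216

Derivation:
Initial: x=9.0000 theta=0.0000
After 1 (propagate distance d=22): x=9.0000 theta=0.0000
After 2 (thin lens f=24): x=9.0000 theta=-0.3750
After 3 (propagate distance d=5): x=7.1250 theta=-0.3750
After 4 (thin lens f=32): x=7.1250 theta=-153/256 (≈-0.5977)
z_focus = -x_out/theta_out = -(7.1250)/(-153/256) = 608/51 ≈ 11.9216
Rounded to 4 decimal places: z = 11.9216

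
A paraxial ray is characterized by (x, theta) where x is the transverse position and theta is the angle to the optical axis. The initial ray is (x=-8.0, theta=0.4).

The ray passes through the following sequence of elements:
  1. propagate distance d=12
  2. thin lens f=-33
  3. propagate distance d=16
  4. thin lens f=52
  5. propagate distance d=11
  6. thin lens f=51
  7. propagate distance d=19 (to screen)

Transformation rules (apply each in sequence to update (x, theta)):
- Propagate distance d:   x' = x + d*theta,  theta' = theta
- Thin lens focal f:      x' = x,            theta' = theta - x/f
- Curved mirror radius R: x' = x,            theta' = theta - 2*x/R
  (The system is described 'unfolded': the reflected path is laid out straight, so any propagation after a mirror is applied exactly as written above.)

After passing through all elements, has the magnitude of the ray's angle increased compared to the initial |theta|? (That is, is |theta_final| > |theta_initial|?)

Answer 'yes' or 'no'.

Answer: no

Derivation:
Initial: x=-8.0000 theta=0.4000
After 1 (propagate distance d=12): x=-3.2000 theta=0.4000
After 2 (thin lens f=-33): x=-3.2000 theta=10/33 (≈0.3030)
After 3 (propagate distance d=16): x=272/165 (≈1.6485) theta=10/33 (≈0.3030)
After 4 (thin lens f=52): x=272/165 (≈1.6485) theta=194/715 (≈0.2713)
After 5 (propagate distance d=11): x=9938/2145 (≈4.6331) theta=194/715 (≈0.2713)
After 6 (thin lens f=51): x=9938/2145 (≈4.6331) theta=19744/109395 (≈0.1805)
After 7 (propagate distance d=19 (to screen)): x=881974/109395 (≈8.0623) theta=19744/109395 (≈0.1805)
|theta_initial|=0.4000 |theta_final|=19744/109395 (≈0.1805) -> not increased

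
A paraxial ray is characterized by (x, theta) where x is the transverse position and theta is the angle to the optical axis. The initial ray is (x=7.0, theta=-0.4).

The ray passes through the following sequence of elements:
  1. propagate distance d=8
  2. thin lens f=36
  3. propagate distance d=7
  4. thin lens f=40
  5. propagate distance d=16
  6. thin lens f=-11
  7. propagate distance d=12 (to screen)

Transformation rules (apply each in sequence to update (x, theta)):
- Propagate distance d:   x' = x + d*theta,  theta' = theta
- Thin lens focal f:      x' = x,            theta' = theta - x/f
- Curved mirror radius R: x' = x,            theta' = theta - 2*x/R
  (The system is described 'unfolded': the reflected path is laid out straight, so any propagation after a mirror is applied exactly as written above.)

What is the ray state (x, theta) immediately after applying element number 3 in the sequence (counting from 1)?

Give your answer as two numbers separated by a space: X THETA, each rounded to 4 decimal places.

Initial: x=7.0000 theta=-0.4000
After 1 (propagate distance d=8): x=3.8000 theta=-0.4000
After 2 (thin lens f=36): x=3.8000 theta=-91/180 (≈-0.5056)
After 3 (propagate distance d=7): x=47/180 (≈0.2611) theta=-91/180 (≈-0.5056)
Rounded to 4 decimal places: x = 0.2611, theta = -0.5056

Answer: 0.2611 -0.5056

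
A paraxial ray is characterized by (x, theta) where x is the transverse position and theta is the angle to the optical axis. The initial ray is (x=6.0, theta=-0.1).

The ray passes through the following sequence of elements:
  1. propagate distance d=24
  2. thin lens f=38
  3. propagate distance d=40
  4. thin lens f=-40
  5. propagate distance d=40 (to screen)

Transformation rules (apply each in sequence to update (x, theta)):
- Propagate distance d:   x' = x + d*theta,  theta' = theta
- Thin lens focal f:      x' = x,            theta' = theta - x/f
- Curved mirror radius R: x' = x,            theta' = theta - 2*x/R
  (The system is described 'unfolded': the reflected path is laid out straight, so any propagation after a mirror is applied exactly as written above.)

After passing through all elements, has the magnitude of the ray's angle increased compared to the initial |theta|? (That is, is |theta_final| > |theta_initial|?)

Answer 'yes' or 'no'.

Answer: yes

Derivation:
Initial: x=6.0000 theta=-0.1000
After 1 (propagate distance d=24): x=3.6000 theta=-0.1000
After 2 (thin lens f=38): x=3.6000 theta=-37/190 (≈-0.1947)
After 3 (propagate distance d=40): x=-398/95 (≈-4.1895) theta=-37/190 (≈-0.1947)
After 4 (thin lens f=-40): x=-398/95 (≈-4.1895) theta=-569/1900 (≈-0.2995)
After 5 (propagate distance d=40 (to screen)): x=-1536/95 (≈-16.1684) theta=-569/1900 (≈-0.2995)
|theta_initial|=0.1000 |theta_final|=569/1900 (≈0.2995) -> increased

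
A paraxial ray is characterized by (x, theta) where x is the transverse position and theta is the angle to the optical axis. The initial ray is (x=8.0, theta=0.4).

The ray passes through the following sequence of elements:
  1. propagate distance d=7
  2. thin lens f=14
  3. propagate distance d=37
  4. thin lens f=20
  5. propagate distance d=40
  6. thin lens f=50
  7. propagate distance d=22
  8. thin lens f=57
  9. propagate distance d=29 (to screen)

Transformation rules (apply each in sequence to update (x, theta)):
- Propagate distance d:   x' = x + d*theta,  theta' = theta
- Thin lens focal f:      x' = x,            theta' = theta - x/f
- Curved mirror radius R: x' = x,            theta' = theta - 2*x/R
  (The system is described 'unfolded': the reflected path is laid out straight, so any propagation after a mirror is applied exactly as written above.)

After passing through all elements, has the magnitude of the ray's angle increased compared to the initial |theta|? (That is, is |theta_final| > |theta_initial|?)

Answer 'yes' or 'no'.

Answer: no

Derivation:
Initial: x=8.0000 theta=0.4000
After 1 (propagate distance d=7): x=10.8000 theta=0.4000
After 2 (thin lens f=14): x=10.8000 theta=-13/35 (≈-0.3714)
After 3 (propagate distance d=37): x=-103/35 (≈-2.9429) theta=-13/35 (≈-0.3714)
After 4 (thin lens f=20): x=-103/35 (≈-2.9429) theta=-157/700 (≈-0.2243)
After 5 (propagate distance d=40): x=-417/35 (≈-11.9143) theta=-157/700 (≈-0.2243)
After 6 (thin lens f=50): x=-417/35 (≈-11.9143) theta=0.0140
After 7 (propagate distance d=22): x=-20311/1750 (≈-11.6063) theta=0.0140
After 8 (thin lens f=57): x=-20311/1750 (≈-11.6063) theta=457/2100 (≈0.2176)
After 9 (propagate distance d=29 (to screen)): x=-7943/1500 (≈-5.2953) theta=457/2100 (≈0.2176)
|theta_initial|=0.4000 |theta_final|=457/2100 (≈0.2176) -> not increased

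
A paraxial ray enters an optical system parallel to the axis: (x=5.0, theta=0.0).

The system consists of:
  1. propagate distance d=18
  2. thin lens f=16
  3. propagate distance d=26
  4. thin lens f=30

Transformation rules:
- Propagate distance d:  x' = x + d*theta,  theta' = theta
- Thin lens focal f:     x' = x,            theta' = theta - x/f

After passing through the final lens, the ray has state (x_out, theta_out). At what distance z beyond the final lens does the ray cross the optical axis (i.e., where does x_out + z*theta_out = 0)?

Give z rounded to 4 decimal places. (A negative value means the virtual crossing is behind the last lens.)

Initial: x=5.0000 theta=0.0000
After 1 (propagate distance d=18): x=5.0000 theta=0.0000
After 2 (thin lens f=16): x=5.0000 theta=-0.3125
After 3 (propagate distance d=26): x=-3.1250 theta=-0.3125
After 4 (thin lens f=30): x=-3.1250 theta=-5/24 (≈-0.2083)
z_focus = -x_out/theta_out = -(-3.1250)/(-5/24) = -15.0000
Rounded to 4 decimal places: z = -15.0000

Answer: -15.0000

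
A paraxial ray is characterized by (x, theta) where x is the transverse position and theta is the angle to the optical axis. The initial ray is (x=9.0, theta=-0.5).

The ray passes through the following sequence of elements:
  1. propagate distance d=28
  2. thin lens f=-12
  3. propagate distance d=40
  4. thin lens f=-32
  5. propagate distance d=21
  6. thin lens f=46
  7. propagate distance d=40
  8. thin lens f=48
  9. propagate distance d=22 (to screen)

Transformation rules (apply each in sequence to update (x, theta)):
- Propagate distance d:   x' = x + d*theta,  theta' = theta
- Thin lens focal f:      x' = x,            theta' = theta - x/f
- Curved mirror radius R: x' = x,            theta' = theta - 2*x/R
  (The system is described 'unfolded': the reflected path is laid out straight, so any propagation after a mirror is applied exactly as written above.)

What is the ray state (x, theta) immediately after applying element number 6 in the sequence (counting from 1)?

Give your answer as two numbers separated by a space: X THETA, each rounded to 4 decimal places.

Initial: x=9.0000 theta=-0.5000
After 1 (propagate distance d=28): x=-5.0000 theta=-0.5000
After 2 (thin lens f=-12): x=-5.0000 theta=-11/12 (≈-0.9167)
After 3 (propagate distance d=40): x=-125/3 (≈-41.6667) theta=-11/12 (≈-0.9167)
After 4 (thin lens f=-32): x=-125/3 (≈-41.6667) theta=-71/32 (≈-2.2188)
After 5 (propagate distance d=21): x=-8473/96 (≈-88.2604) theta=-71/32 (≈-2.2188)
After 6 (thin lens f=46): x=-8473/96 (≈-88.2604) theta=-1325/4416 (≈-0.3000)
Rounded to 4 decimal places: x = -88.2604, theta = -0.3000

Answer: -88.2604 -0.3000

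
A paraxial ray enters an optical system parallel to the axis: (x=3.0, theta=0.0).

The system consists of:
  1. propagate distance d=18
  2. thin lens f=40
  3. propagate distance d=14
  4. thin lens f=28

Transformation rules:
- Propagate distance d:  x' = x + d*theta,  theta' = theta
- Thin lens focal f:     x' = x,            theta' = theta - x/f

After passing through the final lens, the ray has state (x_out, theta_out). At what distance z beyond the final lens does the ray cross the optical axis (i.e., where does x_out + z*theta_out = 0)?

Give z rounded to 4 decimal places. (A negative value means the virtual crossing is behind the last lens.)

Answer: 13.4815

Derivation:
Initial: x=3.0000 theta=0.0000
After 1 (propagate distance d=18): x=3.0000 theta=0.0000
After 2 (thin lens f=40): x=3.0000 theta=-0.0750
After 3 (propagate distance d=14): x=1.9500 theta=-0.0750
After 4 (thin lens f=28): x=1.9500 theta=-81/560 (≈-0.1446)
z_focus = -x_out/theta_out = -(1.9500)/(-81/560) = 364/27 ≈ 13.4815
Rounded to 4 decimal places: z = 13.4815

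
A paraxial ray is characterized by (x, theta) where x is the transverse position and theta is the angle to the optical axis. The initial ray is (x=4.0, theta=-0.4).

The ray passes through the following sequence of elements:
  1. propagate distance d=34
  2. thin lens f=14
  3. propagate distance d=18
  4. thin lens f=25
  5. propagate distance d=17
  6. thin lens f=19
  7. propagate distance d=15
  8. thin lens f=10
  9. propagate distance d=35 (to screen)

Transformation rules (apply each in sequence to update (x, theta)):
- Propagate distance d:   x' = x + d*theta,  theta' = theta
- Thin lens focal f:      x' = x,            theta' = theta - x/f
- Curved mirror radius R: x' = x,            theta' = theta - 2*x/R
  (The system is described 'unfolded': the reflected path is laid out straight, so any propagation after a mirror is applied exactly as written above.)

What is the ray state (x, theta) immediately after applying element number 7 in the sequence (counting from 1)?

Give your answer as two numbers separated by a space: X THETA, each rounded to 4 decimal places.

Answer: 7.6823 0.2834

Derivation:
Initial: x=4.0000 theta=-0.4000
After 1 (propagate distance d=34): x=-9.6000 theta=-0.4000
After 2 (thin lens f=14): x=-9.6000 theta=2/7 (≈0.2857)
After 3 (propagate distance d=18): x=-156/35 (≈-4.4571) theta=2/7 (≈0.2857)
After 4 (thin lens f=25): x=-156/35 (≈-4.4571) theta=0.4640
After 5 (propagate distance d=17): x=3002/875 (≈3.4309) theta=0.4640
After 6 (thin lens f=19): x=3002/875 (≈3.4309) theta=248/875 (≈0.2834)
After 7 (propagate distance d=15): x=6722/875 (≈7.6823) theta=248/875 (≈0.2834)
Rounded to 4 decimal places: x = 7.6823, theta = 0.2834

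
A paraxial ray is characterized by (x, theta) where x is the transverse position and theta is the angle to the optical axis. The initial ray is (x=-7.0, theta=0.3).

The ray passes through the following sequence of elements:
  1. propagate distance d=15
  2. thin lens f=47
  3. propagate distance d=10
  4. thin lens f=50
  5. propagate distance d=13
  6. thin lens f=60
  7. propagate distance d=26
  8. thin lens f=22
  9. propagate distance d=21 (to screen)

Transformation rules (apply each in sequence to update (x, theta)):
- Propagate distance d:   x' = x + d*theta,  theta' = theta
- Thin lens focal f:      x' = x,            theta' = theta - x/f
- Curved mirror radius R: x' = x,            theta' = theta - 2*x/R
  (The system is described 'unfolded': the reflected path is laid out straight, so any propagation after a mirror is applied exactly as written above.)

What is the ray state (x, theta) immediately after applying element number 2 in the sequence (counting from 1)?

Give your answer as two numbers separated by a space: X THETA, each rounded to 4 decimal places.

Answer: -2.5000 0.3532

Derivation:
Initial: x=-7.0000 theta=0.3000
After 1 (propagate distance d=15): x=-2.5000 theta=0.3000
After 2 (thin lens f=47): x=-2.5000 theta=83/235 (≈0.3532)
Rounded to 4 decimal places: x = -2.5000, theta = 0.3532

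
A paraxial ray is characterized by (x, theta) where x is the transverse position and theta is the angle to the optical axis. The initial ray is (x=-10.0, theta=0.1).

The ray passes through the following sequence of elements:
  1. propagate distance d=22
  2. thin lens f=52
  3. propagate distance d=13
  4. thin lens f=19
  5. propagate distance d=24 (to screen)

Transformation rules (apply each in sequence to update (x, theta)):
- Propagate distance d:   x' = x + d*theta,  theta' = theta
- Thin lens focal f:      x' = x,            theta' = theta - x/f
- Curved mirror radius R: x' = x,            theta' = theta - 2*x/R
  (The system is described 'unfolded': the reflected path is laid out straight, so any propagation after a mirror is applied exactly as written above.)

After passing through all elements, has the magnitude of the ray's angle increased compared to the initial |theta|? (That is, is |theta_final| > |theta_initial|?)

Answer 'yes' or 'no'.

Initial: x=-10.0000 theta=0.1000
After 1 (propagate distance d=22): x=-7.8000 theta=0.1000
After 2 (thin lens f=52): x=-7.8000 theta=0.2500
After 3 (propagate distance d=13): x=-4.5500 theta=0.2500
After 4 (thin lens f=19): x=-4.5500 theta=93/190 (≈0.4895)
After 5 (propagate distance d=24 (to screen)): x=547/76 (≈7.1974) theta=93/190 (≈0.4895)
|theta_initial|=0.1000 |theta_final|=93/190 (≈0.4895) -> increased

Answer: yes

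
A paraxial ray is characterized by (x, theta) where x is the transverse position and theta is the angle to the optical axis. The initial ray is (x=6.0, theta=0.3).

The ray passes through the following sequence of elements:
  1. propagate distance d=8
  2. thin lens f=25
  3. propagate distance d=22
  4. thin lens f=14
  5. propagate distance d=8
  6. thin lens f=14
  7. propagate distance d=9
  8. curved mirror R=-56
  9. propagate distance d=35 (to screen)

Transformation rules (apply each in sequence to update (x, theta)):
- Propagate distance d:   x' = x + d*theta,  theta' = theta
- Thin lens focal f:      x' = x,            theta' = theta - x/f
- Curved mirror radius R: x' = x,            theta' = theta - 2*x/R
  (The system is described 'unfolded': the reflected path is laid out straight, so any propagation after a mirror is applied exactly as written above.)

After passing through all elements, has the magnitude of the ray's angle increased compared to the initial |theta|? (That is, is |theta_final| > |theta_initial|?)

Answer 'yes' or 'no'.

Initial: x=6.0000 theta=0.3000
After 1 (propagate distance d=8): x=8.4000 theta=0.3000
After 2 (thin lens f=25): x=8.4000 theta=-0.0360
After 3 (propagate distance d=22): x=7.6080 theta=-0.0360
After 4 (thin lens f=14): x=7.6080 theta=-507/875 (≈-0.5794)
After 5 (propagate distance d=8): x=2601/875 (≈2.9726) theta=-507/875 (≈-0.5794)
After 6 (thin lens f=14): x=2601/875 (≈2.9726) theta=-9699/12250 (≈-0.7918)
After 7 (propagate distance d=9): x=-50877/12250 (≈-4.1532) theta=-9699/12250 (≈-0.7918)
After 8 (curved mirror R=-56): x=-50877/12250 (≈-4.1532) theta=-322449/343000 (≈-0.9401)
After 9 (propagate distance d=35 (to screen)): x=-1815753/49000 (≈-37.0562) theta=-322449/343000 (≈-0.9401)
|theta_initial|=0.3000 |theta_final|=322449/343000 (≈0.9401) -> increased

Answer: yes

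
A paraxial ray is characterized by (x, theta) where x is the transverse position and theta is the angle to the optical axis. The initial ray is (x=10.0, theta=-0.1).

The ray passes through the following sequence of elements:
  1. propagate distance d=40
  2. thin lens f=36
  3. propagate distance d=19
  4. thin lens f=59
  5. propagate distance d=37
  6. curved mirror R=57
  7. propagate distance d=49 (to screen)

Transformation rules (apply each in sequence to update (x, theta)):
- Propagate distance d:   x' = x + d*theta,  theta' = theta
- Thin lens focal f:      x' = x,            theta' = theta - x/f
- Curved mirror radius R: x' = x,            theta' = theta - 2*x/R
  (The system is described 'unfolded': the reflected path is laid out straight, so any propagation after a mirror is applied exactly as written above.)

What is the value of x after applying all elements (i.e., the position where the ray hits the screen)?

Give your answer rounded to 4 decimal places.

Answer: -6.9951

Derivation:
Initial: x=10.0000 theta=-0.1000
After 1 (propagate distance d=40): x=6.0000 theta=-0.1000
After 2 (thin lens f=36): x=6.0000 theta=-4/15 (≈-0.2667)
After 3 (propagate distance d=19): x=14/15 (≈0.9333) theta=-4/15 (≈-0.2667)
After 4 (thin lens f=59): x=14/15 (≈0.9333) theta=-50/177 (≈-0.2825)
After 5 (propagate distance d=37): x=-2808/295 (≈-9.5186) theta=-50/177 (≈-0.2825)
After 6 (curved mirror R=57): x=-2808/295 (≈-9.5186) theta=866/16815 (≈0.0515)
After 7 (propagate distance d=49 (to screen)): x=-117622/16815 (≈-6.9951) theta=866/16815 (≈0.0515)
Rounded to 4 decimal places: x = -6.9951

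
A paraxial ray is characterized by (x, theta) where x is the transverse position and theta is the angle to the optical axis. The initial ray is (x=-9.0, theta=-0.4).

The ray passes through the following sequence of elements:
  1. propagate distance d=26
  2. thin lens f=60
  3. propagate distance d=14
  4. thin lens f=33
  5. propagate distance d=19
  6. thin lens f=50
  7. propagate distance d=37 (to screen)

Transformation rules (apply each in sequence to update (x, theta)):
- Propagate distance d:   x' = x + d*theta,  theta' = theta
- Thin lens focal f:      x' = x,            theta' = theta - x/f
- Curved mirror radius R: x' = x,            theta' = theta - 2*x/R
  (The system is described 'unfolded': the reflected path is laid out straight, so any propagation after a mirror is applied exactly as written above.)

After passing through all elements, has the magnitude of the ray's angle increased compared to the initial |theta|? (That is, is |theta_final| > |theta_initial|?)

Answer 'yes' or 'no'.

Initial: x=-9.0000 theta=-0.4000
After 1 (propagate distance d=26): x=-19.4000 theta=-0.4000
After 2 (thin lens f=60): x=-19.4000 theta=-23/300 (≈-0.0767)
After 3 (propagate distance d=14): x=-3071/150 (≈-20.4733) theta=-23/300 (≈-0.0767)
After 4 (thin lens f=33): x=-3071/150 (≈-20.4733) theta=5383/9900 (≈0.5437)
After 5 (propagate distance d=19): x=-100409/9900 (≈-10.1423) theta=5383/9900 (≈0.5437)
After 6 (thin lens f=50): x=-100409/9900 (≈-10.1423) theta=369559/495000 (≈0.7466)
After 7 (propagate distance d=37 (to screen)): x=2884411/165000 (≈17.4813) theta=369559/495000 (≈0.7466)
|theta_initial|=0.4000 |theta_final|=369559/495000 (≈0.7466) -> increased

Answer: yes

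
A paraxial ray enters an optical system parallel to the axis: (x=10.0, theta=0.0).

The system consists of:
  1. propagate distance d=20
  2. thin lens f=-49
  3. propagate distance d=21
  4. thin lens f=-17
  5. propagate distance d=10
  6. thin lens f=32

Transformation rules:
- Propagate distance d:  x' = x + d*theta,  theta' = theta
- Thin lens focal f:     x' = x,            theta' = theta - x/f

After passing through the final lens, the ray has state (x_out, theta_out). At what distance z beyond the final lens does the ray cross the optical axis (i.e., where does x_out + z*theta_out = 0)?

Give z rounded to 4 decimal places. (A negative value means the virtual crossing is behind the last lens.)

Answer: -91.0497

Derivation:
Initial: x=10.0000 theta=0.0000
After 1 (propagate distance d=20): x=10.0000 theta=0.0000
After 2 (thin lens f=-49): x=10.0000 theta=10/49 (≈0.2041)
After 3 (propagate distance d=21): x=100/7 (≈14.2857) theta=10/49 (≈0.2041)
After 4 (thin lens f=-17): x=100/7 (≈14.2857) theta=870/833 (≈1.0444)
After 5 (propagate distance d=10): x=20600/833 (≈24.7299) theta=870/833 (≈1.0444)
After 6 (thin lens f=32): x=20600/833 (≈24.7299) theta=905/3332 (≈0.2716)
z_focus = -x_out/theta_out = -(20600/833)/(905/3332) = -16480/181 ≈ -91.0497
Rounded to 4 decimal places: z = -91.0497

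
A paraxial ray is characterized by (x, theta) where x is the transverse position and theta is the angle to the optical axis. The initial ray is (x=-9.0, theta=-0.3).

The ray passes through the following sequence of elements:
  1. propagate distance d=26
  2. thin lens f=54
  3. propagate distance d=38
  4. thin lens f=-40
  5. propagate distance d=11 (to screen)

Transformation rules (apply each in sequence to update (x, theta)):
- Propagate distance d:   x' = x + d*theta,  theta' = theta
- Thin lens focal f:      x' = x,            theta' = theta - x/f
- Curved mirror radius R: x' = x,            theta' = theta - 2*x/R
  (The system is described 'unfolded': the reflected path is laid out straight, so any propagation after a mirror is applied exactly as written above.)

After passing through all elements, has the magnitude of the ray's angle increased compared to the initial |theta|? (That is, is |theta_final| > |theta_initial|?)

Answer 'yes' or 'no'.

Initial: x=-9.0000 theta=-0.3000
After 1 (propagate distance d=26): x=-16.8000 theta=-0.3000
After 2 (thin lens f=54): x=-16.8000 theta=1/90 (≈0.0111)
After 3 (propagate distance d=38): x=-737/45 (≈-16.3778) theta=1/90 (≈0.0111)
After 4 (thin lens f=-40): x=-737/45 (≈-16.3778) theta=-239/600 (≈-0.3983)
After 5 (propagate distance d=11 (to screen)): x=-37367/1800 (≈-20.7594) theta=-239/600 (≈-0.3983)
|theta_initial|=0.3000 |theta_final|=239/600 (≈0.3983) -> increased

Answer: yes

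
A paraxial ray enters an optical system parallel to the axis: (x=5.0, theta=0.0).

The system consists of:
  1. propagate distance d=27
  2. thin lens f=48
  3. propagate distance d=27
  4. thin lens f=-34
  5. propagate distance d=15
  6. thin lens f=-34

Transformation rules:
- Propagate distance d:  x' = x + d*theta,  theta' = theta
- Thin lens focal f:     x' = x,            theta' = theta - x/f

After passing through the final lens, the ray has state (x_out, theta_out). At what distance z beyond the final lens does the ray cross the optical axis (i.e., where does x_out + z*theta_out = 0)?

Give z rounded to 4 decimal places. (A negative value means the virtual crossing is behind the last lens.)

Answer: -229.1688

Derivation:
Initial: x=5.0000 theta=0.0000
After 1 (propagate distance d=27): x=5.0000 theta=0.0000
After 2 (thin lens f=48): x=5.0000 theta=-5/48 (≈-0.1042)
After 3 (propagate distance d=27): x=2.1875 theta=-5/48 (≈-0.1042)
After 4 (thin lens f=-34): x=2.1875 theta=-65/1632 (≈-0.0398)
After 5 (propagate distance d=15): x=865/544 (≈1.5901) theta=-65/1632 (≈-0.0398)
After 6 (thin lens f=-34): x=865/544 (≈1.5901) theta=385/55488 (≈0.0069)
z_focus = -x_out/theta_out = -(865/544)/(385/55488) = -17646/77 ≈ -229.1688
Rounded to 4 decimal places: z = -229.1688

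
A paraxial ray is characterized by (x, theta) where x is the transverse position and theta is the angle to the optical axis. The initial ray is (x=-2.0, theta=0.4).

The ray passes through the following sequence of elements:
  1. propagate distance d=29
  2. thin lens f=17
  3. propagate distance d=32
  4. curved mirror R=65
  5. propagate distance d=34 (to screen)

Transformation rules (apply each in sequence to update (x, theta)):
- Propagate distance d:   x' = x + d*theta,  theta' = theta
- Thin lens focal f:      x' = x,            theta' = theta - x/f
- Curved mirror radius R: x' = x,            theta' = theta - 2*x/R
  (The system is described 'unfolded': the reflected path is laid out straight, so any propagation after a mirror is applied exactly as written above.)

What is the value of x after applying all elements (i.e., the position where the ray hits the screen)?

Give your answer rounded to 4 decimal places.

Answer: -5.7998

Derivation:
Initial: x=-2.0000 theta=0.4000
After 1 (propagate distance d=29): x=9.6000 theta=0.4000
After 2 (thin lens f=17): x=9.6000 theta=-14/85 (≈-0.1647)
After 3 (propagate distance d=32): x=368/85 (≈4.3294) theta=-14/85 (≈-0.1647)
After 4 (curved mirror R=65): x=368/85 (≈4.3294) theta=-1646/5525 (≈-0.2979)
After 5 (propagate distance d=34 (to screen)): x=-32044/5525 (≈-5.7998) theta=-1646/5525 (≈-0.2979)
Rounded to 4 decimal places: x = -5.7998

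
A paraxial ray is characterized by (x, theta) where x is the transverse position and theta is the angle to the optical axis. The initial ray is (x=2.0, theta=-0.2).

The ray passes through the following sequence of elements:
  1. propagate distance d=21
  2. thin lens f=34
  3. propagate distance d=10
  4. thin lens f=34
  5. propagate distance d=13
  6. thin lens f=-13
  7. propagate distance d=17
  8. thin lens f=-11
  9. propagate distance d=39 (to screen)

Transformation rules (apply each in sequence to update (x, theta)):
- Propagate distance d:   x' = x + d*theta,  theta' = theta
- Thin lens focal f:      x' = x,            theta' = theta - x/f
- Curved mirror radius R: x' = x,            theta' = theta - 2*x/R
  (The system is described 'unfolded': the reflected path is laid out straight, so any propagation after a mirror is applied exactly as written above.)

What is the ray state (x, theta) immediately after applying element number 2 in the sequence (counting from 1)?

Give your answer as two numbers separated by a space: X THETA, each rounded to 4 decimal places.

Answer: -2.2000 -0.1353

Derivation:
Initial: x=2.0000 theta=-0.2000
After 1 (propagate distance d=21): x=-2.2000 theta=-0.2000
After 2 (thin lens f=34): x=-2.2000 theta=-23/170 (≈-0.1353)
Rounded to 4 decimal places: x = -2.2000, theta = -0.1353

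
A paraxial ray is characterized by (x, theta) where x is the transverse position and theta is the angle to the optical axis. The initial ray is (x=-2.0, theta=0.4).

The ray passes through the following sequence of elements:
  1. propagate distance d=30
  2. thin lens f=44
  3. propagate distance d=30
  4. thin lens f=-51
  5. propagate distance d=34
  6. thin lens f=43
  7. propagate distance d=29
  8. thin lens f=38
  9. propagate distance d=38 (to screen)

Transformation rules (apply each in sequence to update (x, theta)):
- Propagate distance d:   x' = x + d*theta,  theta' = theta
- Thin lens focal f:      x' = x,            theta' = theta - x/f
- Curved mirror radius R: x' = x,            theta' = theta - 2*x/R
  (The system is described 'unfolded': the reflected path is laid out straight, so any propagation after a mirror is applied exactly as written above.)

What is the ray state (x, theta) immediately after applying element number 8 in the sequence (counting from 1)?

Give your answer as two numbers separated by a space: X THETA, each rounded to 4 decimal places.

Initial: x=-2.0000 theta=0.4000
After 1 (propagate distance d=30): x=10.0000 theta=0.4000
After 2 (thin lens f=44): x=10.0000 theta=19/110 (≈0.1727)
After 3 (propagate distance d=30): x=167/11 (≈15.1818) theta=19/110 (≈0.1727)
After 4 (thin lens f=-51): x=167/11 (≈15.1818) theta=2639/5610 (≈0.4704)
After 5 (propagate distance d=34): x=5144/165 (≈31.1758) theta=2639/5610 (≈0.4704)
After 6 (thin lens f=43): x=5144/165 (≈31.1758) theta=-20473/80410 (≈-0.2546)
After 7 (propagate distance d=29): x=5739377/241230 (≈23.7921) theta=-20473/80410 (≈-0.2546)
After 8 (thin lens f=38): x=5739377/241230 (≈23.7921) theta=-8073299/9166740 (≈-0.8807)
Rounded to 4 decimal places: x = 23.7921, theta = -0.8807

Answer: 23.7921 -0.8807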